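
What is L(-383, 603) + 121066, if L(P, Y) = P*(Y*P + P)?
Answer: 88721222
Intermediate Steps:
L(P, Y) = P*(P + P*Y) (L(P, Y) = P*(P*Y + P) = P*(P + P*Y))
L(-383, 603) + 121066 = (-383)**2*(1 + 603) + 121066 = 146689*604 + 121066 = 88600156 + 121066 = 88721222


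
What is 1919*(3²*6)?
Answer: 103626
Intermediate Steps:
1919*(3²*6) = 1919*(9*6) = 1919*54 = 103626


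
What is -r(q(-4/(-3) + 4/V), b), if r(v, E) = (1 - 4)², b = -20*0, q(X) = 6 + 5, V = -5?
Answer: -9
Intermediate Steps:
q(X) = 11
b = 0
r(v, E) = 9 (r(v, E) = (-3)² = 9)
-r(q(-4/(-3) + 4/V), b) = -1*9 = -9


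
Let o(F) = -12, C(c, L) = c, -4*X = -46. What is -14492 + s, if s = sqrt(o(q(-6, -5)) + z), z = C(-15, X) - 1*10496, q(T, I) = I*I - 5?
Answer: -14492 + I*sqrt(10523) ≈ -14492.0 + 102.58*I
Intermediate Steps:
q(T, I) = -5 + I**2 (q(T, I) = I**2 - 5 = -5 + I**2)
X = 23/2 (X = -1/4*(-46) = 23/2 ≈ 11.500)
z = -10511 (z = -15 - 1*10496 = -15 - 10496 = -10511)
s = I*sqrt(10523) (s = sqrt(-12 - 10511) = sqrt(-10523) = I*sqrt(10523) ≈ 102.58*I)
-14492 + s = -14492 + I*sqrt(10523)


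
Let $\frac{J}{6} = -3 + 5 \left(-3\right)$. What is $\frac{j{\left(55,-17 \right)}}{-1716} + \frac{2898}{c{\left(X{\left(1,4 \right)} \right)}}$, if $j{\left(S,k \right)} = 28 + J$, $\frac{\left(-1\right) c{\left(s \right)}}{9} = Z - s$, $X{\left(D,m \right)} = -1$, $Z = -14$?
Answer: $\frac{10646}{429} \approx 24.816$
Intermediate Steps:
$J = -108$ ($J = 6 \left(-3 + 5 \left(-3\right)\right) = 6 \left(-3 - 15\right) = 6 \left(-18\right) = -108$)
$c{\left(s \right)} = 126 + 9 s$ ($c{\left(s \right)} = - 9 \left(-14 - s\right) = 126 + 9 s$)
$j{\left(S,k \right)} = -80$ ($j{\left(S,k \right)} = 28 - 108 = -80$)
$\frac{j{\left(55,-17 \right)}}{-1716} + \frac{2898}{c{\left(X{\left(1,4 \right)} \right)}} = - \frac{80}{-1716} + \frac{2898}{126 + 9 \left(-1\right)} = \left(-80\right) \left(- \frac{1}{1716}\right) + \frac{2898}{126 - 9} = \frac{20}{429} + \frac{2898}{117} = \frac{20}{429} + 2898 \cdot \frac{1}{117} = \frac{20}{429} + \frac{322}{13} = \frac{10646}{429}$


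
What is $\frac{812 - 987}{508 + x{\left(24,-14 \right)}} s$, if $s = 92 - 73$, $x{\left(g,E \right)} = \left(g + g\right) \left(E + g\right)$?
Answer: $- \frac{175}{52} \approx -3.3654$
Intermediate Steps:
$x{\left(g,E \right)} = 2 g \left(E + g\right)$
$s = 19$ ($s = 92 - 73 = 19$)
$\frac{812 - 987}{508 + x{\left(24,-14 \right)}} s = \frac{812 - 987}{508 + 2 \cdot 24 \left(-14 + 24\right)} 19 = - \frac{175}{508 + 2 \cdot 24 \cdot 10} \cdot 19 = - \frac{175}{508 + 480} \cdot 19 = - \frac{175}{988} \cdot 19 = \left(-175\right) \frac{1}{988} \cdot 19 = \left(- \frac{175}{988}\right) 19 = - \frac{175}{52}$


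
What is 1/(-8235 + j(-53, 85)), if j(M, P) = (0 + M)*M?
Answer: -1/5426 ≈ -0.00018430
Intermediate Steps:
j(M, P) = M² (j(M, P) = M*M = M²)
1/(-8235 + j(-53, 85)) = 1/(-8235 + (-53)²) = 1/(-8235 + 2809) = 1/(-5426) = -1/5426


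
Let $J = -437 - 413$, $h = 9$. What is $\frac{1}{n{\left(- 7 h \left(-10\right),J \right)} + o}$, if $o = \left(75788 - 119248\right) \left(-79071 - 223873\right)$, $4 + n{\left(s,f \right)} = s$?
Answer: $\frac{1}{13165946866} \approx 7.5953 \cdot 10^{-11}$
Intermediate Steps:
$J = -850$ ($J = -437 - 413 = -850$)
$n{\left(s,f \right)} = -4 + s$
$o = 13165946240$ ($o = \left(-43460\right) \left(-302944\right) = 13165946240$)
$\frac{1}{n{\left(- 7 h \left(-10\right),J \right)} + o} = \frac{1}{\left(-4 + \left(-7\right) 9 \left(-10\right)\right) + 13165946240} = \frac{1}{\left(-4 - -630\right) + 13165946240} = \frac{1}{\left(-4 + 630\right) + 13165946240} = \frac{1}{626 + 13165946240} = \frac{1}{13165946866}$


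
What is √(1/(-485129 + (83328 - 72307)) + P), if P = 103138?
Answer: √5795798542879881/237054 ≈ 321.15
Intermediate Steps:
√(1/(-485129 + (83328 - 72307)) + P) = √(1/(-485129 + (83328 - 72307)) + 103138) = √(1/(-485129 + 11021) + 103138) = √(1/(-474108) + 103138) = √(-1/474108 + 103138) = √(48898550903/474108) = √5795798542879881/237054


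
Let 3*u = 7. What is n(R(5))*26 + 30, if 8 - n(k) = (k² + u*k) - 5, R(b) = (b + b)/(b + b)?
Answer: 844/3 ≈ 281.33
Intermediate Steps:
u = 7/3 (u = (⅓)*7 = 7/3 ≈ 2.3333)
R(b) = 1 (R(b) = (2*b)/((2*b)) = (2*b)*(1/(2*b)) = 1)
n(k) = 13 - k² - 7*k/3 (n(k) = 8 - ((k² + 7*k/3) - 5) = 8 - (-5 + k² + 7*k/3) = 8 + (5 - k² - 7*k/3) = 13 - k² - 7*k/3)
n(R(5))*26 + 30 = (13 - 1*1² - 7/3*1)*26 + 30 = (13 - 1*1 - 7/3)*26 + 30 = (13 - 1 - 7/3)*26 + 30 = (29/3)*26 + 30 = 754/3 + 30 = 844/3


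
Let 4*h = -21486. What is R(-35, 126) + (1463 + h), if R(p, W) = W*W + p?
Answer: 23865/2 ≈ 11933.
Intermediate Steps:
R(p, W) = p + W² (R(p, W) = W² + p = p + W²)
h = -10743/2 (h = (¼)*(-21486) = -10743/2 ≈ -5371.5)
R(-35, 126) + (1463 + h) = (-35 + 126²) + (1463 - 10743/2) = (-35 + 15876) - 7817/2 = 15841 - 7817/2 = 23865/2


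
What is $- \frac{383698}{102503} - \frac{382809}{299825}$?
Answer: $- \frac{154281323777}{30732961975} \approx -5.0201$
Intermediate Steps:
$- \frac{383698}{102503} - \frac{382809}{299825} = - \frac{154281323777}{30732961975}$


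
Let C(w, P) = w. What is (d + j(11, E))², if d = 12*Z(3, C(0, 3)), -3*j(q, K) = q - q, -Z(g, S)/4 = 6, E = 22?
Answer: 82944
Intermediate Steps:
Z(g, S) = -24 (Z(g, S) = -4*6 = -24)
j(q, K) = 0 (j(q, K) = -(q - q)/3 = -⅓*0 = 0)
d = -288 (d = 12*(-24) = -288)
(d + j(11, E))² = (-288 + 0)² = (-288)² = 82944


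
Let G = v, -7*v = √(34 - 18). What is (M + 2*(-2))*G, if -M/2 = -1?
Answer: 8/7 ≈ 1.1429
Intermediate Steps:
M = 2 (M = -2*(-1) = 2)
v = -4/7 (v = -√(34 - 18)/7 = -√16/7 = -⅐*4 = -4/7 ≈ -0.57143)
G = -4/7 ≈ -0.57143
(M + 2*(-2))*G = (2 + 2*(-2))*(-4/7) = (2 - 4)*(-4/7) = -2*(-4/7) = 8/7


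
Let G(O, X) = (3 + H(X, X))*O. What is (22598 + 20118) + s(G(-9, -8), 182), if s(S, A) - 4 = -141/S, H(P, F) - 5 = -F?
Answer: 2050607/48 ≈ 42721.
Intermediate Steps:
H(P, F) = 5 - F
G(O, X) = O*(8 - X) (G(O, X) = (3 + (5 - X))*O = (8 - X)*O = O*(8 - X))
s(S, A) = 4 - 141/S
(22598 + 20118) + s(G(-9, -8), 182) = (22598 + 20118) + (4 - 141*(-1/(9*(8 - 1*(-8))))) = 42716 + (4 - 141*(-1/(9*(8 + 8)))) = 42716 + (4 - 141/((-9*16))) = 42716 + (4 - 141/(-144)) = 42716 + (4 - 141*(-1/144)) = 42716 + (4 + 47/48) = 42716 + 239/48 = 2050607/48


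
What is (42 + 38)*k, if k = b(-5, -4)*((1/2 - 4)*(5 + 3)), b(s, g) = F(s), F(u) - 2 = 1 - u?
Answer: -17920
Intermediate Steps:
F(u) = 3 - u (F(u) = 2 + (1 - u) = 3 - u)
b(s, g) = 3 - s
k = -224 (k = (3 - 1*(-5))*((1/2 - 4)*(5 + 3)) = (3 + 5)*((½ - 4)*8) = 8*(-7/2*8) = 8*(-28) = -224)
(42 + 38)*k = (42 + 38)*(-224) = 80*(-224) = -17920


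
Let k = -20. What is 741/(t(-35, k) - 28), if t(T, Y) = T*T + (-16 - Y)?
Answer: 741/1201 ≈ 0.61699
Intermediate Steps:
t(T, Y) = -16 + T² - Y (t(T, Y) = T² + (-16 - Y) = -16 + T² - Y)
741/(t(-35, k) - 28) = 741/((-16 + (-35)² - 1*(-20)) - 28) = 741/((-16 + 1225 + 20) - 28) = 741/(1229 - 28) = 741/1201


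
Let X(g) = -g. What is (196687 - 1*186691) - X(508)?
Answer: 10504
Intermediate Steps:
(196687 - 1*186691) - X(508) = (196687 - 1*186691) - (-1)*508 = (196687 - 186691) - 1*(-508) = 9996 + 508 = 10504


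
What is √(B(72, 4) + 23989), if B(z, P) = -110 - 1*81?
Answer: √23798 ≈ 154.27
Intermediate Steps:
B(z, P) = -191 (B(z, P) = -110 - 81 = -191)
√(B(72, 4) + 23989) = √(-191 + 23989) = √23798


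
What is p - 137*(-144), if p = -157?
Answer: 19571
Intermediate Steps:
p - 137*(-144) = -157 - 137*(-144) = -157 + 19728 = 19571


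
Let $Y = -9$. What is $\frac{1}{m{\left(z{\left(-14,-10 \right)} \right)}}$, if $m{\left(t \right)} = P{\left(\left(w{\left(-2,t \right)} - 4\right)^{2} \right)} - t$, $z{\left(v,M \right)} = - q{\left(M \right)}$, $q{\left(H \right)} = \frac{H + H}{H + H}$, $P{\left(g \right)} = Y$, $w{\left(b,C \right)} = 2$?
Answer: $- \frac{1}{8} \approx -0.125$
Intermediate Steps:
$P{\left(g \right)} = -9$
$q{\left(H \right)} = 1$ ($q{\left(H \right)} = \frac{2 H}{2 H} = 2 H \frac{1}{2 H} = 1$)
$z{\left(v,M \right)} = -1$ ($z{\left(v,M \right)} = \left(-1\right) 1 = -1$)
$m{\left(t \right)} = -9 - t$
$\frac{1}{m{\left(z{\left(-14,-10 \right)} \right)}} = \frac{1}{-9 - -1} = \frac{1}{-9 + 1} = \frac{1}{-8} = - \frac{1}{8}$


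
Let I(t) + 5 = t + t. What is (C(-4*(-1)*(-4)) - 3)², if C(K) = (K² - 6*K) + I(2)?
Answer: 121104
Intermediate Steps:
I(t) = -5 + 2*t (I(t) = -5 + (t + t) = -5 + 2*t)
C(K) = -1 + K² - 6*K (C(K) = (K² - 6*K) + (-5 + 2*2) = (K² - 6*K) + (-5 + 4) = (K² - 6*K) - 1 = -1 + K² - 6*K)
(C(-4*(-1)*(-4)) - 3)² = ((-1 + (-4*(-1)*(-4))² - 6*(-4*(-1))*(-4)) - 3)² = ((-1 + (4*(-4))² - 24*(-4)) - 3)² = ((-1 + (-16)² - 6*(-16)) - 3)² = ((-1 + 256 + 96) - 3)² = (351 - 3)² = 348² = 121104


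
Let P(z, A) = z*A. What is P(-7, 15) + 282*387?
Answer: 109029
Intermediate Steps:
P(z, A) = A*z
P(-7, 15) + 282*387 = 15*(-7) + 282*387 = -105 + 109134 = 109029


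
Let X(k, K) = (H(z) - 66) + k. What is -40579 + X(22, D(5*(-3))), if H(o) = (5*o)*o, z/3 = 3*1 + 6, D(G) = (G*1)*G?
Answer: -36978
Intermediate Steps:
D(G) = G² (D(G) = G*G = G²)
z = 27 (z = 3*(3*1 + 6) = 3*(3 + 6) = 3*9 = 27)
H(o) = 5*o²
X(k, K) = 3579 + k (X(k, K) = (5*27² - 66) + k = (5*729 - 66) + k = (3645 - 66) + k = 3579 + k)
-40579 + X(22, D(5*(-3))) = -40579 + (3579 + 22) = -40579 + 3601 = -36978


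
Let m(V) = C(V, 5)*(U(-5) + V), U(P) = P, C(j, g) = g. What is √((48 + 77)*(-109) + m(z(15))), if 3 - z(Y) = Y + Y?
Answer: I*√13785 ≈ 117.41*I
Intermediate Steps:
z(Y) = 3 - 2*Y (z(Y) = 3 - (Y + Y) = 3 - 2*Y)
m(V) = -25 + 5*V (m(V) = 5*(-5 + V) = -25 + 5*V)
√((48 + 77)*(-109) + m(z(15))) = √((48 + 77)*(-109) + (-25 + 5*(3 - 2*15))) = √(125*(-109) + (-25 + 5*(3 - 30))) = √(-13625 + (-25 + 5*(-27))) = √(-13625 + (-25 - 135)) = √(-13625 - 160) = √(-13785) = I*√13785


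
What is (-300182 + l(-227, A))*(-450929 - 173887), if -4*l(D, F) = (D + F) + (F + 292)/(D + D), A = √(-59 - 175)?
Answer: 42567711406524/227 + 106140618*I*√26/227 ≈ 1.8752e+11 + 2.3842e+6*I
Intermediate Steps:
A = 3*I*√26 (A = √(-234) = 3*I*√26 ≈ 15.297*I)
l(D, F) = -D/4 - F/4 - (292 + F)/(8*D) (l(D, F) = -((D + F) + (F + 292)/(D + D))/4 = -((D + F) + (292 + F)/((2*D)))/4 = -((D + F) + (292 + F)*(1/(2*D)))/4 = -((D + F) + (292 + F)/(2*D))/4 = -(D + F + (292 + F)/(2*D))/4 = -D/4 - F/4 - (292 + F)/(8*D))
(-300182 + l(-227, A))*(-450929 - 173887) = (-300182 + (⅛)*(-292 - 3*I*√26 - 2*(-227)*(-227 + 3*I*√26))/(-227))*(-450929 - 173887) = (-300182 + (⅛)*(-1/227)*(-292 - 3*I*√26 + (-103058 + 1362*I*√26)))*(-624816) = (-300182 + (⅛)*(-1/227)*(-103350 + 1359*I*√26))*(-624816) = (-300182 + (51675/908 - 1359*I*√26/1816))*(-624816) = (-272513581/908 - 1359*I*√26/1816)*(-624816) = 42567711406524/227 + 106140618*I*√26/227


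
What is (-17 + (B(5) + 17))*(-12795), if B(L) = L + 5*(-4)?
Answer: 191925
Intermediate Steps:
B(L) = -20 + L (B(L) = L - 20 = -20 + L)
(-17 + (B(5) + 17))*(-12795) = (-17 + ((-20 + 5) + 17))*(-12795) = (-17 + (-15 + 17))*(-12795) = (-17 + 2)*(-12795) = -15*(-12795) = 191925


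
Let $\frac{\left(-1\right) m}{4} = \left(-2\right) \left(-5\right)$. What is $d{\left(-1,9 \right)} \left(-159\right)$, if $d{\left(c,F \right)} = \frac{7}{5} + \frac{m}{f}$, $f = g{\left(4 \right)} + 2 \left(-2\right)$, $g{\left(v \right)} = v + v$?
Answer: $\frac{6837}{5} \approx 1367.4$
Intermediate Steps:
$g{\left(v \right)} = 2 v$
$m = -40$ ($m = - 4 \left(\left(-2\right) \left(-5\right)\right) = \left(-4\right) 10 = -40$)
$f = 4$ ($f = 2 \cdot 4 + 2 \left(-2\right) = 8 - 4 = 4$)
$d{\left(c,F \right)} = - \frac{43}{5}$ ($d{\left(c,F \right)} = \frac{7}{5} - \frac{40}{4} = 7 \cdot \frac{1}{5} - 10 = \frac{7}{5} - 10 = - \frac{43}{5}$)
$d{\left(-1,9 \right)} \left(-159\right) = \left(- \frac{43}{5}\right) \left(-159\right) = \frac{6837}{5}$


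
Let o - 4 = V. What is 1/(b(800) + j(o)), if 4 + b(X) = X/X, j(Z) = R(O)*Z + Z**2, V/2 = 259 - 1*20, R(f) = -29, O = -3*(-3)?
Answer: 1/218343 ≈ 4.5800e-6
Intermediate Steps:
O = 9
V = 478 (V = 2*(259 - 1*20) = 2*(259 - 20) = 2*239 = 478)
o = 482 (o = 4 + 478 = 482)
j(Z) = Z**2 - 29*Z (j(Z) = -29*Z + Z**2 = Z**2 - 29*Z)
b(X) = -3 (b(X) = -4 + X/X = -4 + 1 = -3)
1/(b(800) + j(o)) = 1/(-3 + 482*(-29 + 482)) = 1/(-3 + 482*453) = 1/(-3 + 218346) = 1/218343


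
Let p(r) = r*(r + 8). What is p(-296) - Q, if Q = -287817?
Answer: 373065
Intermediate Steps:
p(r) = r*(8 + r)
p(-296) - Q = -296*(8 - 296) - 1*(-287817) = -296*(-288) + 287817 = 85248 + 287817 = 373065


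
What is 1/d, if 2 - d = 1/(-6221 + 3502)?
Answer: 2719/5439 ≈ 0.49991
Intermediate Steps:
d = 5439/2719 (d = 2 - 1/(-6221 + 3502) = 2 - 1/(-2719) = 2 - 1*(-1/2719) = 2 + 1/2719 = 5439/2719 ≈ 2.0004)
1/d = 1/(5439/2719) = 2719/5439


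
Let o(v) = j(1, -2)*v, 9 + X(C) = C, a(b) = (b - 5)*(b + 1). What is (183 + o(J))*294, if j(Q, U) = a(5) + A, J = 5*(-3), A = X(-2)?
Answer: 102312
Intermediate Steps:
a(b) = (1 + b)*(-5 + b) (a(b) = (-5 + b)*(1 + b) = (1 + b)*(-5 + b))
X(C) = -9 + C
A = -11 (A = -9 - 2 = -11)
J = -15
j(Q, U) = -11 (j(Q, U) = (-5 + 5**2 - 4*5) - 11 = (-5 + 25 - 20) - 11 = 0 - 11 = -11)
o(v) = -11*v
(183 + o(J))*294 = (183 - 11*(-15))*294 = (183 + 165)*294 = 348*294 = 102312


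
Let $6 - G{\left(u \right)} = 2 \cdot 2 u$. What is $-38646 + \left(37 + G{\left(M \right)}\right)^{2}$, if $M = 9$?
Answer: $-38597$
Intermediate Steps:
$G{\left(u \right)} = 6 - 4 u$ ($G{\left(u \right)} = 6 - 2 \cdot 2 u = 6 - 4 u$)
$-38646 + \left(37 + G{\left(M \right)}\right)^{2} = -38646 + \left(37 + \left(6 - 36\right)\right)^{2} = -38646 + \left(37 - 30\right)^{2} = -38646 + 7^{2} = -38646 + 49 = -38597$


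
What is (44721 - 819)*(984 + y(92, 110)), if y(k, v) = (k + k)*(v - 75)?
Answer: 325928448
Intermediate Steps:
y(k, v) = 2*k*(-75 + v) (y(k, v) = (2*k)*(-75 + v) = 2*k*(-75 + v))
(44721 - 819)*(984 + y(92, 110)) = (44721 - 819)*(984 + 2*92*(-75 + 110)) = 43902*(984 + 2*92*35) = 43902*(984 + 6440) = 43902*7424 = 325928448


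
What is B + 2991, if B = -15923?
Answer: -12932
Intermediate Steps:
B + 2991 = -15923 + 2991 = -12932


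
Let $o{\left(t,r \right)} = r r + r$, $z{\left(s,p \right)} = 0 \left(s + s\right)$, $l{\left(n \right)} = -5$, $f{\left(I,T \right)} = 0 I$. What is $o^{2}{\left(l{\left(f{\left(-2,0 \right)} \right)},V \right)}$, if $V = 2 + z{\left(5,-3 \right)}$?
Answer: $36$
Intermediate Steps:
$f{\left(I,T \right)} = 0$
$z{\left(s,p \right)} = 0$ ($z{\left(s,p \right)} = 0 \cdot 2 s = 0$)
$V = 2$ ($V = 2 + 0 = 2$)
$o{\left(t,r \right)} = r + r^{2}$ ($o{\left(t,r \right)} = r^{2} + r = r + r^{2}$)
$o^{2}{\left(l{\left(f{\left(-2,0 \right)} \right)},V \right)} = \left(2 \left(1 + 2\right)\right)^{2} = \left(2 \cdot 3\right)^{2} = 6^{2} = 36$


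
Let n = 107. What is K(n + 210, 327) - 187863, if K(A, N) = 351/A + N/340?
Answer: -20247651141/107780 ≈ -1.8786e+5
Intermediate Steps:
K(A, N) = 351/A + N/340 (K(A, N) = 351/A + N*(1/340) = 351/A + N/340)
K(n + 210, 327) - 187863 = (351/(107 + 210) + (1/340)*327) - 187863 = (351/317 + 327/340) - 187863 = 222999/107780 - 187863 = -20247651141/107780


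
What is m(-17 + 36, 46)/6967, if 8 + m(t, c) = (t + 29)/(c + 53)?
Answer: -248/229911 ≈ -0.0010787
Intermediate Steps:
m(t, c) = -8 + (29 + t)/(53 + c) (m(t, c) = -8 + (t + 29)/(c + 53) = -8 + (29 + t)/(53 + c))
m(-17 + 36, 46)/6967 = ((-395 + (-17 + 36) - 8*46)/(53 + 46))/6967 = ((-395 + 19 - 368)/99)*(1/6967) = ((1/99)*(-744))*(1/6967) = -248/33*1/6967 = -248/229911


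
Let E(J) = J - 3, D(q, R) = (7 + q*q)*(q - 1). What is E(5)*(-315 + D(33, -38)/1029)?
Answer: -578126/1029 ≈ -561.83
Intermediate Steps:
D(q, R) = (-1 + q)*(7 + q**2) (D(q, R) = (7 + q**2)*(-1 + q) = (-1 + q)*(7 + q**2))
E(J) = -3 + J
E(5)*(-315 + D(33, -38)/1029) = (-3 + 5)*(-315 + (-7 + 33**3 - 1*33**2 + 7*33)/1029) = 2*(-315 + (-7 + 35937 - 1*1089 + 231)*(1/1029)) = 2*(-315 + (-7 + 35937 - 1089 + 231)*(1/1029)) = 2*(-315 + 35072*(1/1029)) = 2*(-315 + 35072/1029) = 2*(-289063/1029) = -578126/1029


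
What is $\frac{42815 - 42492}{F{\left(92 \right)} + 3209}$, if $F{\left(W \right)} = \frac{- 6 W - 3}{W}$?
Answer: $\frac{29716}{294673} \approx 0.10084$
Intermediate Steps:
$F{\left(W \right)} = \frac{-3 - 6 W}{W}$
$\frac{42815 - 42492}{F{\left(92 \right)} + 3209} = \frac{42815 - 42492}{\left(-6 - \frac{3}{92}\right) + 3209} = \frac{323}{\left(-6 - \frac{3}{92}\right) + 3209} = \frac{323}{- \frac{555}{92} + 3209} = \frac{323}{\frac{294673}{92}} = 323 \cdot \frac{92}{294673} = \frac{29716}{294673}$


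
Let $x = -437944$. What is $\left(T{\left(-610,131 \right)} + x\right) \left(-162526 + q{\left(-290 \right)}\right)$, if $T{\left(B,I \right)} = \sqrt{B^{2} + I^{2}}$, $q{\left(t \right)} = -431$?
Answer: $71366040408 - 162957 \sqrt{389261} \approx 7.1264 \cdot 10^{10}$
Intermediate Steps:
$\left(T{\left(-610,131 \right)} + x\right) \left(-162526 + q{\left(-290 \right)}\right) = \left(\sqrt{\left(-610\right)^{2} + 131^{2}} - 437944\right) \left(-162526 - 431\right) = \left(\sqrt{372100 + 17161} - 437944\right) \left(-162957\right) = \left(\sqrt{389261} - 437944\right) \left(-162957\right) = \left(-437944 + \sqrt{389261}\right) \left(-162957\right) = 71366040408 - 162957 \sqrt{389261}$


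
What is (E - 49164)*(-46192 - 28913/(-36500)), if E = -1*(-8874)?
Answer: 6792809741523/3650 ≈ 1.8610e+9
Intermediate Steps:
E = 8874
(E - 49164)*(-46192 - 28913/(-36500)) = (8874 - 49164)*(-46192 - 28913/(-36500)) = -40290*(-46192 - 28913*(-1/36500)) = -40290*(-46192 + 28913/36500) = -40290*(-1685979087/36500) = 6792809741523/3650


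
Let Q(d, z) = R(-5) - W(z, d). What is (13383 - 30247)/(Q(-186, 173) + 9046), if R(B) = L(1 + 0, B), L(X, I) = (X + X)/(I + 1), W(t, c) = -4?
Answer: -33728/18099 ≈ -1.8635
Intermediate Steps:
L(X, I) = 2*X/(1 + I) (L(X, I) = (2*X)/(1 + I) = 2*X/(1 + I))
R(B) = 2/(1 + B) (R(B) = 2*(1 + 0)/(1 + B) = 2*1/(1 + B) = 2/(1 + B))
Q(d, z) = 7/2 (Q(d, z) = 2/(1 - 5) - 1*(-4) = 2/(-4) + 4 = 2*(-1/4) + 4 = -1/2 + 4 = 7/2)
(13383 - 30247)/(Q(-186, 173) + 9046) = (13383 - 30247)/(7/2 + 9046) = -16864/18099/2 = -16864*2/18099 = -33728/18099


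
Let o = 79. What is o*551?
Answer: 43529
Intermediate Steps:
o*551 = 79*551 = 43529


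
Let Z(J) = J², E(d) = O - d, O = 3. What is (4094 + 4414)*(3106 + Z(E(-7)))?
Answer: 27276648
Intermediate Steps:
E(d) = 3 - d
(4094 + 4414)*(3106 + Z(E(-7))) = (4094 + 4414)*(3106 + (3 - 1*(-7))²) = 8508*(3106 + (3 + 7)²) = 8508*(3106 + 10²) = 8508*(3106 + 100) = 8508*3206 = 27276648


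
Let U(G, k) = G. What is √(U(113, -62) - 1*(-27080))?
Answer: √27193 ≈ 164.90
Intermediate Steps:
√(U(113, -62) - 1*(-27080)) = √(113 - 1*(-27080)) = √(113 + 27080) = √27193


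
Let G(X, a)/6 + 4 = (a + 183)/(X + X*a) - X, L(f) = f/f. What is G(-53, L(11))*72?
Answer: 1082160/53 ≈ 20418.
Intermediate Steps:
L(f) = 1
G(X, a) = -24 - 6*X + 6*(183 + a)/(X + X*a) (G(X, a) = -24 + 6*((a + 183)/(X + X*a) - X) = -24 + 6*((183 + a)/(X + X*a) - X) = -24 + 6*(-X + (183 + a)/(X + X*a)) = -24 + (-6*X + 6*(183 + a)/(X + X*a)) = -24 - 6*X + 6*(183 + a)/(X + X*a))
G(-53, L(11))*72 = (6*(183 + 1 - 1*(-53)² - 4*(-53) - 1*1*(-53)² - 4*(-53)*1)/(-53*(1 + 1)))*72 = (6*(-1/53)*(183 + 1 - 1*2809 + 212 - 1*1*2809 + 212)/2)*72 = (6*(-1/53)*(½)*(183 + 1 - 2809 + 212 - 2809 + 212))*72 = (6*(-1/53)*(½)*(-5010))*72 = (15030/53)*72 = 1082160/53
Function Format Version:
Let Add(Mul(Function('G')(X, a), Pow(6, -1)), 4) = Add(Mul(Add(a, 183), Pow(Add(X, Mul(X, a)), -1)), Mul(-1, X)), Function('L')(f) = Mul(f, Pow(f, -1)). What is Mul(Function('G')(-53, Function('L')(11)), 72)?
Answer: Rational(1082160, 53) ≈ 20418.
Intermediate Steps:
Function('L')(f) = 1
Function('G')(X, a) = Add(-24, Mul(-6, X), Mul(6, Pow(Add(X, Mul(X, a)), -1), Add(183, a))) (Function('G')(X, a) = Add(-24, Mul(6, Add(Mul(Add(a, 183), Pow(Add(X, Mul(X, a)), -1)), Mul(-1, X)))) = Add(-24, Mul(6, Add(Mul(Add(183, a), Pow(Add(X, Mul(X, a)), -1)), Mul(-1, X)))) = Add(-24, Mul(6, Add(Mul(Pow(Add(X, Mul(X, a)), -1), Add(183, a)), Mul(-1, X)))) = Add(-24, Mul(6, Add(Mul(-1, X), Mul(Pow(Add(X, Mul(X, a)), -1), Add(183, a))))) = Add(-24, Add(Mul(-6, X), Mul(6, Pow(Add(X, Mul(X, a)), -1), Add(183, a)))) = Add(-24, Mul(-6, X), Mul(6, Pow(Add(X, Mul(X, a)), -1), Add(183, a))))
Mul(Function('G')(-53, Function('L')(11)), 72) = Mul(Mul(6, Pow(-53, -1), Pow(Add(1, 1), -1), Add(183, 1, Mul(-1, Pow(-53, 2)), Mul(-4, -53), Mul(-1, 1, Pow(-53, 2)), Mul(-4, -53, 1))), 72) = Mul(Mul(6, Rational(-1, 53), Pow(2, -1), Add(183, 1, Mul(-1, 2809), 212, Mul(-1, 1, 2809), 212)), 72) = Mul(Mul(6, Rational(-1, 53), Rational(1, 2), Add(183, 1, -2809, 212, -2809, 212)), 72) = Mul(Mul(6, Rational(-1, 53), Rational(1, 2), -5010), 72) = Mul(Rational(15030, 53), 72) = Rational(1082160, 53)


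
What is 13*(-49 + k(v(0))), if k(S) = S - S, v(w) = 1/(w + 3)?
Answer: -637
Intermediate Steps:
v(w) = 1/(3 + w)
k(S) = 0
13*(-49 + k(v(0))) = 13*(-49 + 0) = 13*(-49) = -637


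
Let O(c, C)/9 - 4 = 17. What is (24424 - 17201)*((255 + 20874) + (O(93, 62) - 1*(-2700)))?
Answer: 173482014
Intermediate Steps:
O(c, C) = 189 (O(c, C) = 36 + 9*17 = 36 + 153 = 189)
(24424 - 17201)*((255 + 20874) + (O(93, 62) - 1*(-2700))) = (24424 - 17201)*((255 + 20874) + (189 - 1*(-2700))) = 7223*(21129 + (189 + 2700)) = 7223*(21129 + 2889) = 7223*24018 = 173482014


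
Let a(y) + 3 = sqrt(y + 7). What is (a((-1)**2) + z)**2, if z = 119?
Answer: 13464 + 464*sqrt(2) ≈ 14120.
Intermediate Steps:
a(y) = -3 + sqrt(7 + y) (a(y) = -3 + sqrt(y + 7) = -3 + sqrt(7 + y))
(a((-1)**2) + z)**2 = ((-3 + sqrt(7 + (-1)**2)) + 119)**2 = ((-3 + sqrt(7 + 1)) + 119)**2 = ((-3 + sqrt(8)) + 119)**2 = ((-3 + 2*sqrt(2)) + 119)**2 = (116 + 2*sqrt(2))**2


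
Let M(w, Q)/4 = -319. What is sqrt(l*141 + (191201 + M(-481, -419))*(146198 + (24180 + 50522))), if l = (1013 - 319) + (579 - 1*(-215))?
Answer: 2*sqrt(10488660577) ≈ 2.0483e+5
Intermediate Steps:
M(w, Q) = -1276 (M(w, Q) = 4*(-319) = -1276)
l = 1488 (l = 694 + (579 + 215) = 694 + 794 = 1488)
sqrt(l*141 + (191201 + M(-481, -419))*(146198 + (24180 + 50522))) = sqrt(1488*141 + (191201 - 1276)*(146198 + (24180 + 50522))) = sqrt(209808 + 189925*(146198 + 74702)) = sqrt(209808 + 189925*220900) = sqrt(209808 + 41954432500) = sqrt(41954642308) = 2*sqrt(10488660577)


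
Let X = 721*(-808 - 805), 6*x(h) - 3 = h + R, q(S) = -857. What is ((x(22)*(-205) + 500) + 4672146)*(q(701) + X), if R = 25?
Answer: -16308532153790/3 ≈ -5.4362e+12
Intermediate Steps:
x(h) = 14/3 + h/6 (x(h) = 1/2 + (h + 25)/6 = 1/2 + (25 + h)/6 = 1/2 + (25/6 + h/6) = 14/3 + h/6)
X = -1162973 (X = 721*(-1613) = -1162973)
((x(22)*(-205) + 500) + 4672146)*(q(701) + X) = (((14/3 + (1/6)*22)*(-205) + 500) + 4672146)*(-857 - 1162973) = (((14/3 + 11/3)*(-205) + 500) + 4672146)*(-1163830) = (((25/3)*(-205) + 500) + 4672146)*(-1163830) = ((-5125/3 + 500) + 4672146)*(-1163830) = (-3625/3 + 4672146)*(-1163830) = (14012813/3)*(-1163830) = -16308532153790/3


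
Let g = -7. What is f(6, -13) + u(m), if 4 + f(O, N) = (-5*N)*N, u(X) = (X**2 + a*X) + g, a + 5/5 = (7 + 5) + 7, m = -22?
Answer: -768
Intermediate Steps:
a = 18 (a = -1 + ((7 + 5) + 7) = -1 + (12 + 7) = -1 + 19 = 18)
u(X) = -7 + X**2 + 18*X (u(X) = (X**2 + 18*X) - 7 = -7 + X**2 + 18*X)
f(O, N) = -4 - 5*N**2 (f(O, N) = -4 + (-5*N)*N = -4 - 5*N**2)
f(6, -13) + u(m) = (-4 - 5*(-13)**2) + (-7 + (-22)**2 + 18*(-22)) = (-4 - 5*169) + (-7 + 484 - 396) = (-4 - 845) + 81 = -849 + 81 = -768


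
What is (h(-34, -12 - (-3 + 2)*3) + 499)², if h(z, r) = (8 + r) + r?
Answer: 239121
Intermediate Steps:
h(z, r) = 8 + 2*r
(h(-34, -12 - (-3 + 2)*3) + 499)² = ((8 + 2*(-12 - (-3 + 2)*3)) + 499)² = ((8 + 2*(-12 - (-1)*3)) + 499)² = ((8 + 2*(-12 - 1*(-3))) + 499)² = ((8 + 2*(-12 + 3)) + 499)² = ((8 + 2*(-9)) + 499)² = ((8 - 18) + 499)² = (-10 + 499)² = 489² = 239121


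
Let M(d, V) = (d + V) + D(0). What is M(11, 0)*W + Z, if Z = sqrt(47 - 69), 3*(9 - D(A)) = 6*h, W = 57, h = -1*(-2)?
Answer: 912 + I*sqrt(22) ≈ 912.0 + 4.6904*I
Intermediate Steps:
h = 2
D(A) = 5 (D(A) = 9 - 2*2 = 9 - 1/3*12 = 9 - 4 = 5)
Z = I*sqrt(22) (Z = sqrt(-22) = I*sqrt(22) ≈ 4.6904*I)
M(d, V) = 5 + V + d (M(d, V) = (d + V) + 5 = (V + d) + 5 = 5 + V + d)
M(11, 0)*W + Z = (5 + 0 + 11)*57 + I*sqrt(22) = 16*57 + I*sqrt(22) = 912 + I*sqrt(22)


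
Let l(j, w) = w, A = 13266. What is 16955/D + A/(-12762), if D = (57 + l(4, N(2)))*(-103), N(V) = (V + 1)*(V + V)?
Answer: -17258954/5038863 ≈ -3.4252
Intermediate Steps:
N(V) = 2*V*(1 + V) (N(V) = (1 + V)*(2*V) = 2*V*(1 + V))
D = -7107 (D = (57 + 2*2*(1 + 2))*(-103) = (57 + 2*2*3)*(-103) = (57 + 12)*(-103) = 69*(-103) = -7107)
16955/D + A/(-12762) = 16955/(-7107) + 13266/(-12762) = 16955*(-1/7107) + 13266*(-1/12762) = -16955/7107 - 737/709 = -17258954/5038863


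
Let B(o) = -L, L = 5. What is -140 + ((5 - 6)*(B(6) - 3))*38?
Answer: 164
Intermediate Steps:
B(o) = -5 (B(o) = -1*5 = -5)
-140 + ((5 - 6)*(B(6) - 3))*38 = -140 + ((5 - 6)*(-5 - 3))*38 = -140 - 1*(-8)*38 = -140 + 8*38 = -140 + 304 = 164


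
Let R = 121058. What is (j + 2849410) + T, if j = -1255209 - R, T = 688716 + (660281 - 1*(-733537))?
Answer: 3555677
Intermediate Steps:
T = 2082534 (T = 688716 + (660281 + 733537) = 688716 + 1393818 = 2082534)
j = -1376267 (j = -1255209 - 1*121058 = -1255209 - 121058 = -1376267)
(j + 2849410) + T = (-1376267 + 2849410) + 2082534 = 1473143 + 2082534 = 3555677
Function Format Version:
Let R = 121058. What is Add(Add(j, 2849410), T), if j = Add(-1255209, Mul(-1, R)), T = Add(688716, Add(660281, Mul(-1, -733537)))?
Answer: 3555677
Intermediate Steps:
T = 2082534 (T = Add(688716, Add(660281, 733537)) = Add(688716, 1393818) = 2082534)
j = -1376267 (j = Add(-1255209, Mul(-1, 121058)) = Add(-1255209, -121058) = -1376267)
Add(Add(j, 2849410), T) = Add(Add(-1376267, 2849410), 2082534) = Add(1473143, 2082534) = 3555677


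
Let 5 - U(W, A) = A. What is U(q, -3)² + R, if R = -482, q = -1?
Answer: -418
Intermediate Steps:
U(W, A) = 5 - A
U(q, -3)² + R = (5 - 1*(-3))² - 482 = (5 + 3)² - 482 = 8² - 482 = 64 - 482 = -418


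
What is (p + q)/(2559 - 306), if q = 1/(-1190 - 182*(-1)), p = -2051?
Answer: -2067409/2271024 ≈ -0.91034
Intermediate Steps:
q = -1/1008 (q = 1/(-1190 + 182) = 1/(-1008) = -1/1008 ≈ -0.00099206)
(p + q)/(2559 - 306) = (-2051 - 1/1008)/(2559 - 306) = -2067409/1008/2253 = -2067409/1008*1/2253 = -2067409/2271024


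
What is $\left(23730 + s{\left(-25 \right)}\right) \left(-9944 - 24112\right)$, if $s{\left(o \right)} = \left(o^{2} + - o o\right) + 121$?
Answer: $-812269656$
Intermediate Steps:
$s{\left(o \right)} = 121$ ($s{\left(o \right)} = \left(o^{2} - o^{2}\right) + 121 = 0 + 121 = 121$)
$\left(23730 + s{\left(-25 \right)}\right) \left(-9944 - 24112\right) = \left(23730 + 121\right) \left(-9944 - 24112\right) = 23851 \left(-34056\right) = -812269656$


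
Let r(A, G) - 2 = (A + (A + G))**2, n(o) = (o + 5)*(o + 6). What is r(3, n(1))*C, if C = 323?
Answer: 744838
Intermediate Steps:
n(o) = (5 + o)*(6 + o)
r(A, G) = 2 + (G + 2*A)**2 (r(A, G) = 2 + (A + (A + G))**2 = 2 + (G + 2*A)**2)
r(3, n(1))*C = (2 + ((30 + 1**2 + 11*1) + 2*3)**2)*323 = (2 + ((30 + 1 + 11) + 6)**2)*323 = (2 + (42 + 6)**2)*323 = (2 + 48**2)*323 = (2 + 2304)*323 = 2306*323 = 744838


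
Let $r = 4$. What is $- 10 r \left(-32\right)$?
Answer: $1280$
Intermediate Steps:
$- 10 r \left(-32\right) = \left(-10\right) 4 \left(-32\right) = \left(-40\right) \left(-32\right) = 1280$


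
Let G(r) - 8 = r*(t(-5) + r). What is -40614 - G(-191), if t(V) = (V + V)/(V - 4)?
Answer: -692017/9 ≈ -76891.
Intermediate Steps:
t(V) = 2*V/(-4 + V) (t(V) = (2*V)/(-4 + V) = 2*V/(-4 + V))
G(r) = 8 + r*(10/9 + r) (G(r) = 8 + r*(2*(-5)/(-4 - 5) + r) = 8 + r*(2*(-5)/(-9) + r) = 8 + r*(2*(-5)*(-⅑) + r) = 8 + r*(10/9 + r))
-40614 - G(-191) = -40614 - (8 + (-191)² + (10/9)*(-191)) = -40614 - (8 + 36481 - 1910/9) = -40614 - 1*326491/9 = -40614 - 326491/9 = -692017/9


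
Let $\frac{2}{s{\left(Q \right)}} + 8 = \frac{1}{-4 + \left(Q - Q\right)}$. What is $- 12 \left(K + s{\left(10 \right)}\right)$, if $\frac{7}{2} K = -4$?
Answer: $\frac{1280}{77} \approx 16.623$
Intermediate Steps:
$K = - \frac{8}{7}$ ($K = \frac{2}{7} \left(-4\right) = - \frac{8}{7} \approx -1.1429$)
$s{\left(Q \right)} = - \frac{8}{33}$ ($s{\left(Q \right)} = \frac{2}{-8 + \frac{1}{-4 + \left(Q - Q\right)}} = \frac{2}{-8 + \frac{1}{-4 + 0}} = \frac{2}{-8 + \frac{1}{-4}} = \frac{2}{-8 - \frac{1}{4}} = \frac{2}{- \frac{33}{4}} = 2 \left(- \frac{4}{33}\right) = - \frac{8}{33}$)
$- 12 \left(K + s{\left(10 \right)}\right) = - 12 \left(- \frac{8}{7} - \frac{8}{33}\right) = \left(-12\right) \left(- \frac{320}{231}\right) = \frac{1280}{77}$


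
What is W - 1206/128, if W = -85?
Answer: -6043/64 ≈ -94.422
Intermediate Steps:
W - 1206/128 = -85 - 1206/128 = -85 - 18*67/128 = -85 - 603/64 = -6043/64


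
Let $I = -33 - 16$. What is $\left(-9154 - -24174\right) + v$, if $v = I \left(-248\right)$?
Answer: $27172$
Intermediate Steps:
$I = -49$ ($I = -33 - 16 = -49$)
$v = 12152$ ($v = \left(-49\right) \left(-248\right) = 12152$)
$\left(-9154 - -24174\right) + v = \left(-9154 - -24174\right) + 12152 = \left(-9154 + 24174\right) + 12152 = 15020 + 12152 = 27172$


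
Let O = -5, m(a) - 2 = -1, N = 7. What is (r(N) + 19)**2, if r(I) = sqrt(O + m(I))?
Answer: 357 + 76*I ≈ 357.0 + 76.0*I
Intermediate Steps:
m(a) = 1 (m(a) = 2 - 1 = 1)
r(I) = 2*I (r(I) = sqrt(-5 + 1) = sqrt(-4) = 2*I)
(r(N) + 19)**2 = (2*I + 19)**2 = (19 + 2*I)**2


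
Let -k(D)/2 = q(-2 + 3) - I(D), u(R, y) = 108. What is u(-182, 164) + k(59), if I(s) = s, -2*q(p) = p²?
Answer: 227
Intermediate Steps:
q(p) = -p²/2
k(D) = 1 + 2*D (k(D) = -2*(-(-2 + 3)²/2 - D) = -2*(-½*1² - D) = -2*(-½*1 - D) = -2*(-½ - D) = 1 + 2*D)
u(-182, 164) + k(59) = 108 + (1 + 2*59) = 108 + (1 + 118) = 108 + 119 = 227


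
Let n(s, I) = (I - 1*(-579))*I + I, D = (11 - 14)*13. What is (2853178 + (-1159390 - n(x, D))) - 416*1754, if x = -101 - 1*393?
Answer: 985223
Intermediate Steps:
D = -39 (D = -3*13 = -39)
x = -494 (x = -101 - 393 = -494)
n(s, I) = I + I*(579 + I) (n(s, I) = (I + 579)*I + I = (579 + I)*I + I = I*(579 + I) + I = I + I*(579 + I))
(2853178 + (-1159390 - n(x, D))) - 416*1754 = (2853178 + (-1159390 - (-39)*(580 - 39))) - 416*1754 = (2853178 + (-1159390 - (-39)*541)) - 729664 = (2853178 + (-1159390 - 1*(-21099))) - 729664 = (2853178 + (-1159390 + 21099)) - 729664 = (2853178 - 1138291) - 729664 = 1714887 - 729664 = 985223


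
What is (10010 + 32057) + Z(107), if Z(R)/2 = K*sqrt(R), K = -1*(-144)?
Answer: 42067 + 288*sqrt(107) ≈ 45046.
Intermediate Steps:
K = 144
Z(R) = 288*sqrt(R) (Z(R) = 2*(144*sqrt(R)) = 288*sqrt(R))
(10010 + 32057) + Z(107) = (10010 + 32057) + 288*sqrt(107) = 42067 + 288*sqrt(107)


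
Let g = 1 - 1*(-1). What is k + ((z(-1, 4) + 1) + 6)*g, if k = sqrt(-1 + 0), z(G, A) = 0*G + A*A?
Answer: 46 + I ≈ 46.0 + 1.0*I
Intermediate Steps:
z(G, A) = A**2 (z(G, A) = 0 + A**2 = A**2)
g = 2 (g = 1 + 1 = 2)
k = I (k = sqrt(-1) = I ≈ 1.0*I)
k + ((z(-1, 4) + 1) + 6)*g = I + ((4**2 + 1) + 6)*2 = I + ((16 + 1) + 6)*2 = I + (17 + 6)*2 = I + 23*2 = I + 46 = 46 + I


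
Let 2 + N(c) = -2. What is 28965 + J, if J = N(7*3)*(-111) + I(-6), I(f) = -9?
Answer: 29400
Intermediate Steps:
N(c) = -4 (N(c) = -2 - 2 = -4)
J = 435 (J = -4*(-111) - 9 = 444 - 9 = 435)
28965 + J = 28965 + 435 = 29400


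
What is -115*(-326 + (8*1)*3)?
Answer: 34730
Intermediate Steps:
-115*(-326 + (8*1)*3) = -115*(-326 + 8*3) = -115*(-326 + 24) = -115*(-302) = 34730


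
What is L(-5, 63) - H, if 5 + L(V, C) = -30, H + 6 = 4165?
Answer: -4194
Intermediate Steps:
H = 4159 (H = -6 + 4165 = 4159)
L(V, C) = -35 (L(V, C) = -5 - 30 = -35)
L(-5, 63) - H = -35 - 1*4159 = -35 - 4159 = -4194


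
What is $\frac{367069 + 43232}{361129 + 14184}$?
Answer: $\frac{410301}{375313} \approx 1.0932$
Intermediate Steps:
$\frac{367069 + 43232}{361129 + 14184} = \frac{410301}{375313}$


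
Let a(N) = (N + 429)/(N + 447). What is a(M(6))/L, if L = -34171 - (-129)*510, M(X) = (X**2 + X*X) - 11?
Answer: 35/1147318 ≈ 3.0506e-5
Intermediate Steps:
M(X) = -11 + 2*X**2 (M(X) = (X**2 + X**2) - 11 = 2*X**2 - 11 = -11 + 2*X**2)
L = 31619 (L = -34171 - 1*(-65790) = -34171 + 65790 = 31619)
a(N) = (429 + N)/(447 + N)
a(M(6))/L = ((429 + (-11 + 2*6**2))/(447 + (-11 + 2*6**2)))/31619 = ((429 + (-11 + 2*36))/(447 + (-11 + 2*36)))*(1/31619) = ((429 + (-11 + 72))/(447 + (-11 + 72)))*(1/31619) = ((429 + 61)/(447 + 61))*(1/31619) = (490/508)*(1/31619) = ((1/508)*490)*(1/31619) = (245/254)*(1/31619) = 35/1147318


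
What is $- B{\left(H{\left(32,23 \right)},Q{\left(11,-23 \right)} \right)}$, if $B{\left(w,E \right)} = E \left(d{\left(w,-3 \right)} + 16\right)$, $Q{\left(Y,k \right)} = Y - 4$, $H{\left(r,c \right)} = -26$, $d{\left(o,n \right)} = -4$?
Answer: $-84$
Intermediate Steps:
$Q{\left(Y,k \right)} = -4 + Y$
$B{\left(w,E \right)} = 12 E$ ($B{\left(w,E \right)} = E \left(-4 + 16\right) = E 12 = 12 E$)
$- B{\left(H{\left(32,23 \right)},Q{\left(11,-23 \right)} \right)} = - 12 \left(-4 + 11\right) = - 12 \cdot 7 = \left(-1\right) 84 = -84$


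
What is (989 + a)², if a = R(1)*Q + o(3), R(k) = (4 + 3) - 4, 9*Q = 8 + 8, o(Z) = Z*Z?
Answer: 9060100/9 ≈ 1.0067e+6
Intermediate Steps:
o(Z) = Z²
Q = 16/9 (Q = (8 + 8)/9 = (⅑)*16 = 16/9 ≈ 1.7778)
R(k) = 3 (R(k) = 7 - 4 = 3)
a = 43/3 (a = 3*(16/9) + 3² = 16/3 + 9 = 43/3 ≈ 14.333)
(989 + a)² = (989 + 43/3)² = (3010/3)² = 9060100/9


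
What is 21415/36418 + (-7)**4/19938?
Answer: 128602972/181525521 ≈ 0.70846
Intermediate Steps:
21415/36418 + (-7)**4/19938 = 21415*(1/36418) + 2401*(1/19938) = 21415/36418 + 2401/19938 = 128602972/181525521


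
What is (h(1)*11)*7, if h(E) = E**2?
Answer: 77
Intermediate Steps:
(h(1)*11)*7 = (1**2*11)*7 = (1*11)*7 = 11*7 = 77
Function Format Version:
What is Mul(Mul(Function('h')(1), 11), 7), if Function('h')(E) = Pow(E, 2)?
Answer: 77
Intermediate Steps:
Mul(Mul(Function('h')(1), 11), 7) = Mul(Mul(Pow(1, 2), 11), 7) = Mul(Mul(1, 11), 7) = Mul(11, 7) = 77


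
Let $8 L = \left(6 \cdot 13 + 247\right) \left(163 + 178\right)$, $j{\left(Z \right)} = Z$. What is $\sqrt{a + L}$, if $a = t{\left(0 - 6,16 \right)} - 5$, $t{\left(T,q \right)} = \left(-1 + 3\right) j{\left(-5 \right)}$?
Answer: $\frac{\sqrt{221410}}{4} \approx 117.64$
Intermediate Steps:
$t{\left(T,q \right)} = -10$ ($t{\left(T,q \right)} = \left(-1 + 3\right) \left(-5\right) = 2 \left(-5\right) = -10$)
$L = \frac{110825}{8}$ ($L = \frac{\left(6 \cdot 13 + 247\right) \left(163 + 178\right)}{8} = \frac{\left(78 + 247\right) 341}{8} = \frac{325 \cdot 341}{8} = \frac{1}{8} \cdot 110825 = \frac{110825}{8} \approx 13853.0$)
$a = -15$ ($a = -10 - 5 = -15$)
$\sqrt{a + L} = \sqrt{-15 + \frac{110825}{8}} = \sqrt{\frac{110705}{8}} = \frac{\sqrt{221410}}{4}$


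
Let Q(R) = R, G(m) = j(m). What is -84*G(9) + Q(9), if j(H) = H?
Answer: -747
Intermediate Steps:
G(m) = m
-84*G(9) + Q(9) = -84*9 + 9 = -756 + 9 = -747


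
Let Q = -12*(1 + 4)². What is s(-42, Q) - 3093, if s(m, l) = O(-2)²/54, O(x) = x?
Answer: -83509/27 ≈ -3092.9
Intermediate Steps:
Q = -300 (Q = -12*5² = -12*25 = -300)
s(m, l) = 2/27 (s(m, l) = (-2)²/54 = 4*(1/54) = 2/27)
s(-42, Q) - 3093 = 2/27 - 3093 = -83509/27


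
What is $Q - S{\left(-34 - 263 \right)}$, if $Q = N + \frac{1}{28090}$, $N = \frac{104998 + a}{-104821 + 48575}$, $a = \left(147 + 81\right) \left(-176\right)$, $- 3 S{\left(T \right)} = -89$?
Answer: $- \frac{73040994311}{2369925210} \approx -30.82$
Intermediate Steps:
$S{\left(T \right)} = \frac{89}{3}$ ($S{\left(T \right)} = \left(- \frac{1}{3}\right) \left(-89\right) = \frac{89}{3}$)
$a = -40128$ ($a = 228 \left(-176\right) = -40128$)
$N = - \frac{32435}{28123}$ ($N = \frac{104998 - 40128}{-104821 + 48575} = \frac{64870}{-56246} = 64870 \left(- \frac{1}{56246}\right) = - \frac{32435}{28123} \approx -1.1533$)
$Q = - \frac{911071027}{789975070}$ ($Q = - \frac{32435}{28123} + \frac{1}{28090} = - \frac{911071027}{789975070} \approx -1.1533$)
$Q - S{\left(-34 - 263 \right)} = - \frac{911071027}{789975070} - \frac{89}{3} = - \frac{73040994311}{2369925210}$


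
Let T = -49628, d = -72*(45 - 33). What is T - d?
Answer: -48764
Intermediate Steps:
d = -864 (d = -72*12 = -864)
T - d = -49628 - 1*(-864) = -49628 + 864 = -48764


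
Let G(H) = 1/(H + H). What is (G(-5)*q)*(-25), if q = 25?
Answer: 125/2 ≈ 62.500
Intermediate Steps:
G(H) = 1/(2*H)
(G(-5)*q)*(-25) = (((½)/(-5))*25)*(-25) = (((½)*(-⅕))*25)*(-25) = -⅒*25*(-25) = -5/2*(-25) = 125/2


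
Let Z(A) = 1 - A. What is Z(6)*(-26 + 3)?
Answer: 115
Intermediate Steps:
Z(6)*(-26 + 3) = (1 - 1*6)*(-26 + 3) = (1 - 6)*(-23) = -5*(-23) = 115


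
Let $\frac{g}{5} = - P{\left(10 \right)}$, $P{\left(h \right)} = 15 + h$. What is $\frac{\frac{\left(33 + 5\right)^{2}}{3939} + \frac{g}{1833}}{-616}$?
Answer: $- \frac{55243}{114041928} \approx -0.00048441$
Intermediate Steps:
$g = -125$ ($g = 5 \left(- (15 + 10)\right) = 5 \left(\left(-1\right) 25\right) = 5 \left(-25\right) = -125$)
$\frac{\frac{\left(33 + 5\right)^{2}}{3939} + \frac{g}{1833}}{-616} = \frac{\frac{\left(33 + 5\right)^{2}}{3939} - \frac{125}{1833}}{-616} = \left(38^{2} \cdot \frac{1}{3939} - \frac{125}{1833}\right) \left(- \frac{1}{616}\right) = \left(1444 \cdot \frac{1}{3939} - \frac{125}{1833}\right) \left(- \frac{1}{616}\right) = \left(\frac{1444}{3939} - \frac{125}{1833}\right) \left(- \frac{1}{616}\right) = \frac{55243}{185133} \left(- \frac{1}{616}\right) = - \frac{55243}{114041928}$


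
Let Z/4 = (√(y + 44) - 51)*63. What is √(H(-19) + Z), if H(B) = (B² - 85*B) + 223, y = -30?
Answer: √(-10653 + 252*√14) ≈ 98.54*I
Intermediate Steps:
H(B) = 223 + B² - 85*B
Z = -12852 + 252*√14 (Z = 4*((√(-30 + 44) - 51)*63) = 4*((√14 - 51)*63) = 4*((-51 + √14)*63) = 4*(-3213 + 63*√14) = -12852 + 252*√14 ≈ -11909.)
√(H(-19) + Z) = √((223 + (-19)² - 85*(-19)) + (-12852 + 252*√14)) = √((223 + 361 + 1615) + (-12852 + 252*√14)) = √(2199 + (-12852 + 252*√14)) = √(-10653 + 252*√14)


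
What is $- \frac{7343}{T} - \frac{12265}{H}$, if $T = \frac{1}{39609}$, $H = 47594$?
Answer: $- \frac{13842661940143}{47594} \approx -2.9085 \cdot 10^{8}$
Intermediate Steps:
$T = \frac{1}{39609} \approx 2.5247 \cdot 10^{-5}$
$- \frac{7343}{T} - \frac{12265}{H} = - 7343 \frac{1}{\frac{1}{39609}} - \frac{12265}{47594} = \left(-7343\right) 39609 - \frac{12265}{47594} = -290848887 - \frac{12265}{47594} = - \frac{13842661940143}{47594}$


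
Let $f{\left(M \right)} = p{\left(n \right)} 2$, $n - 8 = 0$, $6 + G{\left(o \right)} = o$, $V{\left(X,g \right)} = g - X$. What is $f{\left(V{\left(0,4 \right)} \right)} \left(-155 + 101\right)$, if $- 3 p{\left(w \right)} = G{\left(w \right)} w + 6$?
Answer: $792$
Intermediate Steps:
$G{\left(o \right)} = -6 + o$
$n = 8$ ($n = 8 + 0 = 8$)
$p{\left(w \right)} = -2 - \frac{w \left(-6 + w\right)}{3}$ ($p{\left(w \right)} = - \frac{\left(-6 + w\right) w + 6}{3} = - \frac{w \left(-6 + w\right) + 6}{3} = - \frac{6 + w \left(-6 + w\right)}{3} = -2 - \frac{w \left(-6 + w\right)}{3}$)
$f{\left(M \right)} = - \frac{44}{3}$ ($f{\left(M \right)} = \left(-2 - \frac{8 \left(-6 + 8\right)}{3}\right) 2 = \left(-2 - \frac{8}{3} \cdot 2\right) 2 = \left(-2 - \frac{16}{3}\right) 2 = \left(- \frac{22}{3}\right) 2 = - \frac{44}{3}$)
$f{\left(V{\left(0,4 \right)} \right)} \left(-155 + 101\right) = - \frac{44 \left(-155 + 101\right)}{3} = \left(- \frac{44}{3}\right) \left(-54\right) = 792$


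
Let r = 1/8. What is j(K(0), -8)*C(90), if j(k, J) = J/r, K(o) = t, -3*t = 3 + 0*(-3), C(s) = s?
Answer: -5760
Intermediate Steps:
t = -1 (t = -(3 + 0*(-3))/3 = -(3 + 0)/3 = -1/3*3 = -1)
K(o) = -1
r = 1/8 ≈ 0.12500
j(k, J) = 8*J (j(k, J) = J/(1/8) = J*8 = 8*J)
j(K(0), -8)*C(90) = (8*(-8))*90 = -64*90 = -5760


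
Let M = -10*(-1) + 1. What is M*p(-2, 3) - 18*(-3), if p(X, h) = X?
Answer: 32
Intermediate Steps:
M = 11 (M = -2*(-5) + 1 = 10 + 1 = 11)
M*p(-2, 3) - 18*(-3) = 11*(-2) - 18*(-3) = -22 + 54 = 32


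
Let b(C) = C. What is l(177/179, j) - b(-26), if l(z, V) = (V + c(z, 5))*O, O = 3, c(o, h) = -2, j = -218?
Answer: -634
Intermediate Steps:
l(z, V) = -6 + 3*V (l(z, V) = (V - 2)*3 = (-2 + V)*3 = -6 + 3*V)
l(177/179, j) - b(-26) = (-6 + 3*(-218)) - 1*(-26) = (-6 - 654) + 26 = -660 + 26 = -634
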